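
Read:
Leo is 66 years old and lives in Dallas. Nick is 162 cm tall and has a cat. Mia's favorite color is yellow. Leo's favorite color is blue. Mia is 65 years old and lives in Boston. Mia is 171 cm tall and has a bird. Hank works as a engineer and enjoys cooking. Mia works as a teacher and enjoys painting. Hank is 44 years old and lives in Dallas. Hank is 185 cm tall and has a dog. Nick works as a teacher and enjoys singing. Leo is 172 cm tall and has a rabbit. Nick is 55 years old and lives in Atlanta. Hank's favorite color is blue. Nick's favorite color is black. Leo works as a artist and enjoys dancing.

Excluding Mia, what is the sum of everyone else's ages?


Sum (excluding Mia): 165

165


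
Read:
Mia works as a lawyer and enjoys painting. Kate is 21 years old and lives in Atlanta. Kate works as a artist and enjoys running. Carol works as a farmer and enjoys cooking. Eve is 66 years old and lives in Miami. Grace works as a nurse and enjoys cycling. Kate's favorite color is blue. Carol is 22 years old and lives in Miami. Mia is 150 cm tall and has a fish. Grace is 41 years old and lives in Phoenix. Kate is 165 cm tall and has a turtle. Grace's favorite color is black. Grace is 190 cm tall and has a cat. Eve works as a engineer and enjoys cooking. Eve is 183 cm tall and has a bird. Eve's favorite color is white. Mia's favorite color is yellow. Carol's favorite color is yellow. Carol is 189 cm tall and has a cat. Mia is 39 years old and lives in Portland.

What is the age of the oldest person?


Oldest: Eve at 66

66


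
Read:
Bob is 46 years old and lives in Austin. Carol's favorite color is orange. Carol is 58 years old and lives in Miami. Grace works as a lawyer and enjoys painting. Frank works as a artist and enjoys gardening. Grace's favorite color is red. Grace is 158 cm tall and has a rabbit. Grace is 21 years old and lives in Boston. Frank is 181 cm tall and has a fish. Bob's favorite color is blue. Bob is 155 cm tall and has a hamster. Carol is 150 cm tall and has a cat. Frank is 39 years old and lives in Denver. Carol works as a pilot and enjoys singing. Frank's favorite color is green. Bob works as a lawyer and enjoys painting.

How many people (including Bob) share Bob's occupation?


Bob is a lawyer. Count = 2

2


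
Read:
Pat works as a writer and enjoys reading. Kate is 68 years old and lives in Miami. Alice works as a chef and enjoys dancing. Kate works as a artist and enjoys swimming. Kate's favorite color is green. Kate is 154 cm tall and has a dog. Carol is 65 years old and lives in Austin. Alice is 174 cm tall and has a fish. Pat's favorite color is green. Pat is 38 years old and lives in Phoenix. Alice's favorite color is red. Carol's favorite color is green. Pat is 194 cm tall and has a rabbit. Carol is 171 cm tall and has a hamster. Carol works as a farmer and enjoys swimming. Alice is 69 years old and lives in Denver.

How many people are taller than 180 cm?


Taller than 180: 1

1


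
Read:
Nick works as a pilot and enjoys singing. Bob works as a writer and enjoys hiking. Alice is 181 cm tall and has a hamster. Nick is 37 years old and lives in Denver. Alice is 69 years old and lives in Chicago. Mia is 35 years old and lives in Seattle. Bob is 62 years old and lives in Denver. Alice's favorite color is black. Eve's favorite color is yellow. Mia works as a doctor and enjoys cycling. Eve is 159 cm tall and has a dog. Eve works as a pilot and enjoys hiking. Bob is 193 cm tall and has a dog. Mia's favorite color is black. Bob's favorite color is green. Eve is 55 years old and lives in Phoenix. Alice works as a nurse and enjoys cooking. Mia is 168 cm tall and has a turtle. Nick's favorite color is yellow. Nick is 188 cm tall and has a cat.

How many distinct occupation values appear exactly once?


Unique occupation values: 3

3


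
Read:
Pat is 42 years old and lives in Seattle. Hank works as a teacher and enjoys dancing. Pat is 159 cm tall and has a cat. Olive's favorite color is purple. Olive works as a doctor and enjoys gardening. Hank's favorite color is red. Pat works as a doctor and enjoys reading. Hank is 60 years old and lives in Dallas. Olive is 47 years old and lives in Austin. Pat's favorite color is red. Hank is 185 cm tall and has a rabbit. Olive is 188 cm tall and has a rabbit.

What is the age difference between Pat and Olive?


|42 - 47| = 5

5


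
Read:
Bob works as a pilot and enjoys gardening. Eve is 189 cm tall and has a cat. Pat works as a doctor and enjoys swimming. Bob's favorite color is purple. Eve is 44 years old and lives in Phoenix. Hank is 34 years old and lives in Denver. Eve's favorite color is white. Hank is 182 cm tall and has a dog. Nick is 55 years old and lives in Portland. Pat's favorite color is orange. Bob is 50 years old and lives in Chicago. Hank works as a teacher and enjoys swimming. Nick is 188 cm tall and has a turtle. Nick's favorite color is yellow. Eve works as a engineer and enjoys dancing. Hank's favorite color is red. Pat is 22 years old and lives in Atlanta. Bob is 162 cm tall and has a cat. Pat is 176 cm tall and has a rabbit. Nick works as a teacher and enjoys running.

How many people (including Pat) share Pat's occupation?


Pat is a doctor. Count = 1

1


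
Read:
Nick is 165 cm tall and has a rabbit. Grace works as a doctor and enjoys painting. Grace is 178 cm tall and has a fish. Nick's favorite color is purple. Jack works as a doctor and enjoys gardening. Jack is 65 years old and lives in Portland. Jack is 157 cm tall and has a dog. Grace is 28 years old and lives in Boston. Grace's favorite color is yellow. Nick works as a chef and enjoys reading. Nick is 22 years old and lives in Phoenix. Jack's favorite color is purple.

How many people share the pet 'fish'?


Count: 1

1


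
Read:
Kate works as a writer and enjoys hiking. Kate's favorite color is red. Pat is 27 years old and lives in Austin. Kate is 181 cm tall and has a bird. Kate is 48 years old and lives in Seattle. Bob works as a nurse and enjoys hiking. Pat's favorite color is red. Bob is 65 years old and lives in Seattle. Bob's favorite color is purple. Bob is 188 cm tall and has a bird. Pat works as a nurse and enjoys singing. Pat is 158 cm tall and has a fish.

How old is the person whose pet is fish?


Person with pet=fish is Pat, age 27

27


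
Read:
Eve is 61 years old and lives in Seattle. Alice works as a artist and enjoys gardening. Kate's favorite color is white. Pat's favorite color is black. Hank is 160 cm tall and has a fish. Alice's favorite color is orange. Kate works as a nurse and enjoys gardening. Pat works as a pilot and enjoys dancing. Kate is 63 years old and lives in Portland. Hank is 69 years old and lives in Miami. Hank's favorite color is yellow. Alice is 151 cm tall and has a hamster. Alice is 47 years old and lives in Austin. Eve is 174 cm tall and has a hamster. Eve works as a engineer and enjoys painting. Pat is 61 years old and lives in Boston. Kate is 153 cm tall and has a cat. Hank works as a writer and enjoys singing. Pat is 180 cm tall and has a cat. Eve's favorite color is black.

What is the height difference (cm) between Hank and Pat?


|160 - 180| = 20

20


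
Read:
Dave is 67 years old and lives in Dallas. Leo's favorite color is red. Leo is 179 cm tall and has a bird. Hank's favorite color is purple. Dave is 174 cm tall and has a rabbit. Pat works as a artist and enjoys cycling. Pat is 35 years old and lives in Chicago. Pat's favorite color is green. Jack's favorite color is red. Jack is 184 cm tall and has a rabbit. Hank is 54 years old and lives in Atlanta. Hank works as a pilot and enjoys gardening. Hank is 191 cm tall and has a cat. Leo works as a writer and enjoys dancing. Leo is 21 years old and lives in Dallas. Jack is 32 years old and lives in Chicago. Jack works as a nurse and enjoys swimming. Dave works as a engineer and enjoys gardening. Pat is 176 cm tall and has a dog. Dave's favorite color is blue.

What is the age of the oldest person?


Oldest: Dave at 67

67


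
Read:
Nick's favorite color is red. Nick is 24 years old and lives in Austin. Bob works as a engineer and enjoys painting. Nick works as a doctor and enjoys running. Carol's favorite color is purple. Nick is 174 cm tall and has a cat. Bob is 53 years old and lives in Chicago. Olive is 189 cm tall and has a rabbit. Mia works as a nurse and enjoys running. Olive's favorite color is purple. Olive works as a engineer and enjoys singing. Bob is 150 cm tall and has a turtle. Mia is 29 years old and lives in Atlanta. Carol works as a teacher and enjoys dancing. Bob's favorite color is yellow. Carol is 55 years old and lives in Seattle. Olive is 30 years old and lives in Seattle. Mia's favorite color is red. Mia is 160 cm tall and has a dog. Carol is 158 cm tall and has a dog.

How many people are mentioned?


People: Carol, Olive, Nick, Bob, Mia. Count = 5

5


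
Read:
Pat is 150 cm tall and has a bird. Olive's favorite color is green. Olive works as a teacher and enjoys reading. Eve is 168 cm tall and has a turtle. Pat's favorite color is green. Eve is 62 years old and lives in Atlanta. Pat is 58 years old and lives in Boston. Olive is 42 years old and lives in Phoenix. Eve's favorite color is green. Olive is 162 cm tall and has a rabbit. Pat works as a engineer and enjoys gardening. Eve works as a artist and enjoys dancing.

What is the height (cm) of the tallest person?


Tallest: Eve at 168 cm

168


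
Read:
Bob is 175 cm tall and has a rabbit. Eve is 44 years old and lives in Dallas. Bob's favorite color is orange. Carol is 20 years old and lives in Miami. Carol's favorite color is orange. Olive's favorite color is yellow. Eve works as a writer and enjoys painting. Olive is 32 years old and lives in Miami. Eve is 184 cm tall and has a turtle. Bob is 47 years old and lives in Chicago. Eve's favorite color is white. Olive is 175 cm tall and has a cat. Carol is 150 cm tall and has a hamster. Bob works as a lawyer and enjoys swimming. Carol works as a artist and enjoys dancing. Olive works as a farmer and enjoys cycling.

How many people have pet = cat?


Count: 1

1


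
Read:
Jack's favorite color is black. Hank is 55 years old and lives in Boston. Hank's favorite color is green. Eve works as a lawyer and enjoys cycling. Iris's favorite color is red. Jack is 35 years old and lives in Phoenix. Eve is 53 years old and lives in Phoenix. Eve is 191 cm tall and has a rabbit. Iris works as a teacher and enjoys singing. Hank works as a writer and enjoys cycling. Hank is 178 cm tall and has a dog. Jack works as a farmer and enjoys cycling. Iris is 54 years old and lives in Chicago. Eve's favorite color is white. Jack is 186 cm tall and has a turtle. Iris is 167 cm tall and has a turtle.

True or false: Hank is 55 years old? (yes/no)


Hank is actually 55. yes

yes


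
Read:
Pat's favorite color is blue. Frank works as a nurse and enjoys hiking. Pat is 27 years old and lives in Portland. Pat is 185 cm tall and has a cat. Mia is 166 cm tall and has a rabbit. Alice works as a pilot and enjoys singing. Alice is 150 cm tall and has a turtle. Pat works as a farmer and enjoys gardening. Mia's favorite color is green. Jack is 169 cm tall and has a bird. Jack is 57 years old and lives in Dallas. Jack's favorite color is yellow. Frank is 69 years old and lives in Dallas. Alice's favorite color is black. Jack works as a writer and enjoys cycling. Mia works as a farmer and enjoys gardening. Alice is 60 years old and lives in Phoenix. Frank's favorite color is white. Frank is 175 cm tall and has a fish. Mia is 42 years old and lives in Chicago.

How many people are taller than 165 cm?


Taller than 165: 4

4


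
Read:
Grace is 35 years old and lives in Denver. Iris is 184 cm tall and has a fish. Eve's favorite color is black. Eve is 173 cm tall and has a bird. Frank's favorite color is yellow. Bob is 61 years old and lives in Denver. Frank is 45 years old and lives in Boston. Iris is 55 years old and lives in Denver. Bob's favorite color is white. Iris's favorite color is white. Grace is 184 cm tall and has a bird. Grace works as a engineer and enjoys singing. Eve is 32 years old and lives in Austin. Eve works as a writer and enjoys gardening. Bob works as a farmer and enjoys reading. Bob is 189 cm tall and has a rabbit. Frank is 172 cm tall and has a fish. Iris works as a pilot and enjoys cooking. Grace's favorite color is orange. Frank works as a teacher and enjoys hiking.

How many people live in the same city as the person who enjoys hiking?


Person with hobby hiking is Frank, city Boston. Count = 1

1


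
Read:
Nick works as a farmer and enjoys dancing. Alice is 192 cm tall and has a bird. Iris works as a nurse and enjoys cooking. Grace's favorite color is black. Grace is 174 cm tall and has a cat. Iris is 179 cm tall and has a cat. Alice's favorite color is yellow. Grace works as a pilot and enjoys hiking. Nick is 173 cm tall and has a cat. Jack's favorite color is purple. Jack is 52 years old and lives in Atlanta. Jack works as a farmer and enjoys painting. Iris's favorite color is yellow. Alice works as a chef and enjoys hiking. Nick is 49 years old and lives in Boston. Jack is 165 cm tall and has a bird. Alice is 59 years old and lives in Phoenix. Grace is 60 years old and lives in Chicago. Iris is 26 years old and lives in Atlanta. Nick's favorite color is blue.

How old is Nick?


Nick is 49 years old

49


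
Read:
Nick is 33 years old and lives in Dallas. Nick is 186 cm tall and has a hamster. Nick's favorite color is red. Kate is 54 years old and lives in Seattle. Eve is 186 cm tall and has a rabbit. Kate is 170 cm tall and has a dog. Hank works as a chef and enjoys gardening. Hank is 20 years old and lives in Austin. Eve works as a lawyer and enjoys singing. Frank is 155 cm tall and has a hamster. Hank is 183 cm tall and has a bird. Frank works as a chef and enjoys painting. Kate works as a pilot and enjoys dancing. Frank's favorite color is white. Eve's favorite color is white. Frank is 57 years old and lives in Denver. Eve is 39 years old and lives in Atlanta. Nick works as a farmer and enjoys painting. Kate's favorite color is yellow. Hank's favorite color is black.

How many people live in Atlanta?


Count in Atlanta: 1

1


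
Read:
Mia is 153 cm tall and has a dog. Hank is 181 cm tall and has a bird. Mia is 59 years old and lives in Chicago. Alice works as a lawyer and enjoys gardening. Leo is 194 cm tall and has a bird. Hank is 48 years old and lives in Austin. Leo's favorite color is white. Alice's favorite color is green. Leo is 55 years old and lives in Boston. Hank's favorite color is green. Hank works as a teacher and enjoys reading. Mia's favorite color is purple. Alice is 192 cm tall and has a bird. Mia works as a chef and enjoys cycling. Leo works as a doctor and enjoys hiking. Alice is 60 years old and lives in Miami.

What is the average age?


Sum=222, n=4, avg=55.5

55.5


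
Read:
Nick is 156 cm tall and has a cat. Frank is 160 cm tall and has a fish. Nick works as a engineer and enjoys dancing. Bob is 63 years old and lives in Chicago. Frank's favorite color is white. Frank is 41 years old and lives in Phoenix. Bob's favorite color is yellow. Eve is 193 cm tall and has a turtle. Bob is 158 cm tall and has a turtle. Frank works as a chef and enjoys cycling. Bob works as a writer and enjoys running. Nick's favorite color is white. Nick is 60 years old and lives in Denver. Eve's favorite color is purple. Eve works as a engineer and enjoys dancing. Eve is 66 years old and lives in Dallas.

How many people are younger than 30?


Filter: 0

0


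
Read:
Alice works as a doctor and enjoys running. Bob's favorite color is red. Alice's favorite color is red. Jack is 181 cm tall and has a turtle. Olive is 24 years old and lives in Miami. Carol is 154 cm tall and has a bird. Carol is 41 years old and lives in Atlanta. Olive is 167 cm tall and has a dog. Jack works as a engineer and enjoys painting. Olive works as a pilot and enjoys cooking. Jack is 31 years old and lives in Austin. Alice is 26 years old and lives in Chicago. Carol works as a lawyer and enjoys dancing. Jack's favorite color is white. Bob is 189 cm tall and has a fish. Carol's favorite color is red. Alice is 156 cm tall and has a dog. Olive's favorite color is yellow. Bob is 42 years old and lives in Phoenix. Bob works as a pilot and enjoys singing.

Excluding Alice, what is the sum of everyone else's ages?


Sum (excluding Alice): 138

138


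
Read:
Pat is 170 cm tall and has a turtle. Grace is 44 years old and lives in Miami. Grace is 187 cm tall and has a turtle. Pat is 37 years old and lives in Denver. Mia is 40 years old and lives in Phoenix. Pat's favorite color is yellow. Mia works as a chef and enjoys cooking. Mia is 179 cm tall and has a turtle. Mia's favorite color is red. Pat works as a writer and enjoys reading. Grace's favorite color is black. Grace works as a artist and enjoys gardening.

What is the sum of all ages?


40+37+44 = 121

121


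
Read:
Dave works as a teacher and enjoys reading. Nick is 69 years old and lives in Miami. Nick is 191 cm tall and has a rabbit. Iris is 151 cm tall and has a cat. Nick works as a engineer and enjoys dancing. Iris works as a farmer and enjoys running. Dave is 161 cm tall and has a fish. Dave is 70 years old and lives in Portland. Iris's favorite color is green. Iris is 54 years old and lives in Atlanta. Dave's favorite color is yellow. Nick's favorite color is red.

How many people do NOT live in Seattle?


Not in Seattle: 3

3


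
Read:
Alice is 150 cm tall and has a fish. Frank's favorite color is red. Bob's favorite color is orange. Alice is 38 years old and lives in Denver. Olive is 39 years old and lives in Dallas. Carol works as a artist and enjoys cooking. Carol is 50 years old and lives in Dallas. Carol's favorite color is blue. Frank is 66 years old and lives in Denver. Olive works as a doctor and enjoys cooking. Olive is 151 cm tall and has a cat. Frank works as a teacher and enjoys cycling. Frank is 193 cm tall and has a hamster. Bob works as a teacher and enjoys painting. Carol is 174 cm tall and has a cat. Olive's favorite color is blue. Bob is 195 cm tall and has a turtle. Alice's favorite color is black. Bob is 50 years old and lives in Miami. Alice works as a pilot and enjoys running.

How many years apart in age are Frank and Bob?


66 vs 50, diff = 16

16


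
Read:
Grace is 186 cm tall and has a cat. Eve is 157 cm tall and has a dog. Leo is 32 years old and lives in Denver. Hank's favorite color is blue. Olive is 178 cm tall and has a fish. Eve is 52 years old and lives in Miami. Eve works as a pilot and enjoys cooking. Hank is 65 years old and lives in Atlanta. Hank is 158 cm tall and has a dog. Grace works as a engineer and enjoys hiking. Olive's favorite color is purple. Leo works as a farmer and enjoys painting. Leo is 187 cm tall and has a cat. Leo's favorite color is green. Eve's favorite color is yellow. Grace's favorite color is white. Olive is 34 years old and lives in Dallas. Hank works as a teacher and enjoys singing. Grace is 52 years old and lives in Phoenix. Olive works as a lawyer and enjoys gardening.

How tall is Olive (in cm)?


Olive is 178 cm tall

178


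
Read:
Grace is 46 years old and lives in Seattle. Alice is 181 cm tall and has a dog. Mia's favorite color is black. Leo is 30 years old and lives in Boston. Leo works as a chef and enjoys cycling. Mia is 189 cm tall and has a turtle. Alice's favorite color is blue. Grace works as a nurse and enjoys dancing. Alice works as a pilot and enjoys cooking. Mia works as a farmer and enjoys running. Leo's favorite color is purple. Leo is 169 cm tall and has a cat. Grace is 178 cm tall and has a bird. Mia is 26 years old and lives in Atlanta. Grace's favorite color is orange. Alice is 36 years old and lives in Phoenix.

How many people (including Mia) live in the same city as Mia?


Mia lives in Atlanta. Count = 1

1


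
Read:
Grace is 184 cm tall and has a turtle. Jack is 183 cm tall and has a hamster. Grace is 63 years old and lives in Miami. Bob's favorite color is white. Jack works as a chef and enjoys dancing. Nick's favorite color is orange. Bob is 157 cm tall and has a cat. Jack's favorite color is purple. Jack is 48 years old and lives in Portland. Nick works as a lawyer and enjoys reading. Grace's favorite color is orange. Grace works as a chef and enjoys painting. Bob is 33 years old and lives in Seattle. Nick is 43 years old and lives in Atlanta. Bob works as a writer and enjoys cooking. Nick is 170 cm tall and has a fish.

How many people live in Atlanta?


Count in Atlanta: 1

1


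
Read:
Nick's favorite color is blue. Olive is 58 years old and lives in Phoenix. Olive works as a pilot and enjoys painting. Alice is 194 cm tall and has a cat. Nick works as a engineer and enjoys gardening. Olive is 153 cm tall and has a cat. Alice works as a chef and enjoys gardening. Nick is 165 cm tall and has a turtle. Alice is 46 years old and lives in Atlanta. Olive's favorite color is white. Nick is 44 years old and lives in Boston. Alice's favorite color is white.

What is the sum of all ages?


44+46+58 = 148

148


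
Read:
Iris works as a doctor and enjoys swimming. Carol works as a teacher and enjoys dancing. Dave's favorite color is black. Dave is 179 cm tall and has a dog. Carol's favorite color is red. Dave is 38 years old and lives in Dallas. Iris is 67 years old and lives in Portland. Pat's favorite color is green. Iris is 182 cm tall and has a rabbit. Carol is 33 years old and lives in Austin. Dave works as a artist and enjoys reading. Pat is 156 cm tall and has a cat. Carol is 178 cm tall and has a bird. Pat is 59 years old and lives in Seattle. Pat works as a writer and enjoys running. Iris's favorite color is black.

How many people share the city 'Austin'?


Count: 1

1


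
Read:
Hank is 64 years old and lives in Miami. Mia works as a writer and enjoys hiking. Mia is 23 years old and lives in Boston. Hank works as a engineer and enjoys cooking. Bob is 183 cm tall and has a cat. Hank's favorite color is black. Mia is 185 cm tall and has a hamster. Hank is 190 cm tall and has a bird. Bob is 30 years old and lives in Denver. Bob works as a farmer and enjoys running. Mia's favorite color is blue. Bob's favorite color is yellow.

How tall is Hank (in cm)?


Hank is 190 cm tall

190


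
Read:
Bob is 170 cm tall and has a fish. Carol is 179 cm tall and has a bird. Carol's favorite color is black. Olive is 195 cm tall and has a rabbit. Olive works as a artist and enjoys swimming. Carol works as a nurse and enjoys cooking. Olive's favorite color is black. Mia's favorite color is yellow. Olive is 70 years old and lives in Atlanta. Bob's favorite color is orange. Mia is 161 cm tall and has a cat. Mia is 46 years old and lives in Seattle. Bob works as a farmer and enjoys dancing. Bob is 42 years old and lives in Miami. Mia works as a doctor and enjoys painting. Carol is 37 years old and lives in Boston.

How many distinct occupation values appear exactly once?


Unique occupation values: 4

4


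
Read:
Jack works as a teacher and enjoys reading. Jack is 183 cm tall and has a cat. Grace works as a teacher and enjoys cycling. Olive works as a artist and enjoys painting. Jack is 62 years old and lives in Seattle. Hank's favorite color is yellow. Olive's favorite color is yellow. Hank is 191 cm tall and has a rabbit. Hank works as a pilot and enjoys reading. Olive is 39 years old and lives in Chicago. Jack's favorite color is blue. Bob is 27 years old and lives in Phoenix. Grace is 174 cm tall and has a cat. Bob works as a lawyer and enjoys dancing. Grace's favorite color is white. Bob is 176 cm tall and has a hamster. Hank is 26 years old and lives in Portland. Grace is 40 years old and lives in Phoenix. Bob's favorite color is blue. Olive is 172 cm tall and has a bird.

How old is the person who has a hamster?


Person with hamster is Bob, age 27

27


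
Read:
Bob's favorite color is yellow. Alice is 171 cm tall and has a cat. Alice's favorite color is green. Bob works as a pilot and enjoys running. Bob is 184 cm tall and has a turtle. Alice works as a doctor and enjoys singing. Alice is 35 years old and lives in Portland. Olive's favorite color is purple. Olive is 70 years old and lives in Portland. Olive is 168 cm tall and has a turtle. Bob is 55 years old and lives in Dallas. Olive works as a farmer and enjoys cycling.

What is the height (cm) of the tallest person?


Tallest: Bob at 184 cm

184


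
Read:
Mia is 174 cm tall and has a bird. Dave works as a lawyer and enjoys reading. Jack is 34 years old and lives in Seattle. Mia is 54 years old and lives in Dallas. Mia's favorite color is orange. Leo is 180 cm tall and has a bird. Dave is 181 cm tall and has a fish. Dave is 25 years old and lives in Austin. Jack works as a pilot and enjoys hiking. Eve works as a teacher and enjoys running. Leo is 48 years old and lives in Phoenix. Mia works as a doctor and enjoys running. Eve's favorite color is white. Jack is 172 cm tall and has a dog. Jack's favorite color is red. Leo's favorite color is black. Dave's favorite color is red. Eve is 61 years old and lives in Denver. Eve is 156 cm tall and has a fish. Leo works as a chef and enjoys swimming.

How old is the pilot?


The pilot is Jack, age 34

34


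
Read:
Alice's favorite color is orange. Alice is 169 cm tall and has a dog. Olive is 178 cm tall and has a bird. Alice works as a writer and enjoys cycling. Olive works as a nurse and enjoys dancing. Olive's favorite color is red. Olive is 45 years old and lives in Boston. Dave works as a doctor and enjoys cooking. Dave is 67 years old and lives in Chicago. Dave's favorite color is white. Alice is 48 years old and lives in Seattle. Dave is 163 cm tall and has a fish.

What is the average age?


Sum=160, n=3, avg=53.33

53.33


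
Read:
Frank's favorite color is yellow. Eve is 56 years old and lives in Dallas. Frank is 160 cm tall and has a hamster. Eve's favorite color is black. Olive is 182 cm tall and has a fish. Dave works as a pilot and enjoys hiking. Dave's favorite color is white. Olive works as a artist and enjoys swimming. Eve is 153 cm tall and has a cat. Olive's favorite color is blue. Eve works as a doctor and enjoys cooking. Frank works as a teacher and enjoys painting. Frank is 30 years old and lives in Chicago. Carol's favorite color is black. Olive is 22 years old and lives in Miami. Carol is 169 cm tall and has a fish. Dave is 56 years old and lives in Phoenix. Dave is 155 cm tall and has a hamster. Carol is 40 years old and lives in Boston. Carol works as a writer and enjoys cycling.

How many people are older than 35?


Filter: 3

3


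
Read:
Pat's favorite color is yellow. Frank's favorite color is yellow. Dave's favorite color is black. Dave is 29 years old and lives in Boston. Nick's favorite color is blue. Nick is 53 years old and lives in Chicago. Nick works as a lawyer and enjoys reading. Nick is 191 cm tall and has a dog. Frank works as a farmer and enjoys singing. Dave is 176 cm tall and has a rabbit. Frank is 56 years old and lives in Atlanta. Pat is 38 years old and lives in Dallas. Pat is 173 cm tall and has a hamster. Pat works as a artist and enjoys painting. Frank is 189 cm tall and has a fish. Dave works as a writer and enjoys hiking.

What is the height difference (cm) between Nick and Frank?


|191 - 189| = 2

2


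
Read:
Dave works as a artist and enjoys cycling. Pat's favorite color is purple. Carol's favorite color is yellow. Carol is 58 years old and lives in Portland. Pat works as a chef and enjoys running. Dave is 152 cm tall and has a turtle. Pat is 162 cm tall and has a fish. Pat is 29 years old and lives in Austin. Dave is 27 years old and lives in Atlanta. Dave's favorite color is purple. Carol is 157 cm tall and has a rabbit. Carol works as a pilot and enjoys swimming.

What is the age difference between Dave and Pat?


|27 - 29| = 2

2


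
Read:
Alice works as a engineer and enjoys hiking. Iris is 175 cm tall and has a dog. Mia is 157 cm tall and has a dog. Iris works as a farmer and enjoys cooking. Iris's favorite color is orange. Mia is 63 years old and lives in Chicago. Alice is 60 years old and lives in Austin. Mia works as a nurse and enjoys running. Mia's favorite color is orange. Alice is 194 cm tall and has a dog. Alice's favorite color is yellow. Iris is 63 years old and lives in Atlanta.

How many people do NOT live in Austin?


Not in Austin: 2

2


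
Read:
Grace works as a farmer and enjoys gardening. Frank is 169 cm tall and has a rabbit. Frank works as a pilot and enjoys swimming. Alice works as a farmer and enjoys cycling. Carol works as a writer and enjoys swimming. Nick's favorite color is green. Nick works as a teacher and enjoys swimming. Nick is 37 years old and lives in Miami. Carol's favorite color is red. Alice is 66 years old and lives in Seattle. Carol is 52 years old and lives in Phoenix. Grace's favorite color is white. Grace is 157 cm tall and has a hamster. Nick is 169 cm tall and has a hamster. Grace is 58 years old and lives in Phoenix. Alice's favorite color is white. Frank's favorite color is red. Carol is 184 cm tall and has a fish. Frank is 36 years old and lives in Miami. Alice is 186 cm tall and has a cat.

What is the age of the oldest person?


Oldest: Alice at 66

66


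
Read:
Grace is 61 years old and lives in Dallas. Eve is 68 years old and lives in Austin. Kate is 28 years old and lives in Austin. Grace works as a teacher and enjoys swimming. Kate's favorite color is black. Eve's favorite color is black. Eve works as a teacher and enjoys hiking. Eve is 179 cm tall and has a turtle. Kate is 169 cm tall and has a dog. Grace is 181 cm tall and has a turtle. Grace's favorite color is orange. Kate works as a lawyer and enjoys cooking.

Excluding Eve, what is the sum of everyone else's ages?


Sum (excluding Eve): 89

89


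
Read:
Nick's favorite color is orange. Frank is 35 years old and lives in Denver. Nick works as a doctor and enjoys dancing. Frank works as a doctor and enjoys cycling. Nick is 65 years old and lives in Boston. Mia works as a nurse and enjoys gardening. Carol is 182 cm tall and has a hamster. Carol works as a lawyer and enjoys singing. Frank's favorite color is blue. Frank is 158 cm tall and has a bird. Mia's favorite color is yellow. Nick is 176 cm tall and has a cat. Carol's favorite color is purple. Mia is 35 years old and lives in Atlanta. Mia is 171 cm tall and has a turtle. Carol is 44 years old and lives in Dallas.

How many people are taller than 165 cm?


Taller than 165: 3

3


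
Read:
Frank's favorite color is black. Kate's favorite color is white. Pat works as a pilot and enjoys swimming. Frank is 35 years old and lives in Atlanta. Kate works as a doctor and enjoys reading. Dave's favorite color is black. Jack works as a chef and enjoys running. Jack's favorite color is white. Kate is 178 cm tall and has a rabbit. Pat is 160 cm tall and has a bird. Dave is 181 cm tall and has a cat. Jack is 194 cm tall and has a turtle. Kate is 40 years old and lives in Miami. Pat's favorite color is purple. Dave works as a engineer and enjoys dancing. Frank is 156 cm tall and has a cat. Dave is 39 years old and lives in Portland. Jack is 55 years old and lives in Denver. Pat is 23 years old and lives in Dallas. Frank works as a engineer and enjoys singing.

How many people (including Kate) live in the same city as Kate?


Kate lives in Miami. Count = 1

1


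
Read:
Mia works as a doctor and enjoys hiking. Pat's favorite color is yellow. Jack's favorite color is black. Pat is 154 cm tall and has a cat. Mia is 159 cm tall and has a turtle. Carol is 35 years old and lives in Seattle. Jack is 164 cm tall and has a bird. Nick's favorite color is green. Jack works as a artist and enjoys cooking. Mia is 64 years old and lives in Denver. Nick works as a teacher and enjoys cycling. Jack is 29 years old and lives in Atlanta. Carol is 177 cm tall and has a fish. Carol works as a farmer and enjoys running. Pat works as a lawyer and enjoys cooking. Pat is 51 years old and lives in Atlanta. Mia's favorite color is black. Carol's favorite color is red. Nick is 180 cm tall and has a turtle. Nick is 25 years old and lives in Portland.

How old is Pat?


Pat is 51 years old

51


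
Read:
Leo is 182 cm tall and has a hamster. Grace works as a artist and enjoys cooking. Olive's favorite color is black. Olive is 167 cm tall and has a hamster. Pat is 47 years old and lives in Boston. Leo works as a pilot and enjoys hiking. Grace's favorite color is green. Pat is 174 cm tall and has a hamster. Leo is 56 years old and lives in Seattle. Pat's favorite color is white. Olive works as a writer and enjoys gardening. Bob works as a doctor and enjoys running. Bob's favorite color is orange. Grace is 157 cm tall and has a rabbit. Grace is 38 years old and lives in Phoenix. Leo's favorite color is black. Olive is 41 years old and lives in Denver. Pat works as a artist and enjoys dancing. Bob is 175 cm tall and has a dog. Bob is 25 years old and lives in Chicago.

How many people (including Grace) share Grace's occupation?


Grace is a artist. Count = 2

2


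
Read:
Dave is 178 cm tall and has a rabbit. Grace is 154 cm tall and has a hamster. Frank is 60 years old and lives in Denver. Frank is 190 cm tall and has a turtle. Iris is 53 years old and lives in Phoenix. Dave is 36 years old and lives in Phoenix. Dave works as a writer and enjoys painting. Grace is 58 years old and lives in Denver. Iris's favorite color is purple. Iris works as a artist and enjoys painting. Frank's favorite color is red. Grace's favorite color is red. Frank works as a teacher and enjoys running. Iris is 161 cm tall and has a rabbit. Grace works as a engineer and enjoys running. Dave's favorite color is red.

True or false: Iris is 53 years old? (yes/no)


Iris is actually 53. yes

yes


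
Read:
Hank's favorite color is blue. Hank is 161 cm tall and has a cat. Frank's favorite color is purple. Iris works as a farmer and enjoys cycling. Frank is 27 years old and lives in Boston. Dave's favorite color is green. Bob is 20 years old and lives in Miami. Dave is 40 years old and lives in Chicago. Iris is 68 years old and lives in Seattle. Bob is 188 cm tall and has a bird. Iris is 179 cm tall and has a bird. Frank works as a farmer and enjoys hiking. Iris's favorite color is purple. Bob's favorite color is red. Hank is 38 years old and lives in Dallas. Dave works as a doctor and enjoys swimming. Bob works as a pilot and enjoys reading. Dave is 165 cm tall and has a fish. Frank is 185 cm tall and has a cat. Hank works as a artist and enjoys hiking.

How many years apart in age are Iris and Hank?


68 vs 38, diff = 30

30


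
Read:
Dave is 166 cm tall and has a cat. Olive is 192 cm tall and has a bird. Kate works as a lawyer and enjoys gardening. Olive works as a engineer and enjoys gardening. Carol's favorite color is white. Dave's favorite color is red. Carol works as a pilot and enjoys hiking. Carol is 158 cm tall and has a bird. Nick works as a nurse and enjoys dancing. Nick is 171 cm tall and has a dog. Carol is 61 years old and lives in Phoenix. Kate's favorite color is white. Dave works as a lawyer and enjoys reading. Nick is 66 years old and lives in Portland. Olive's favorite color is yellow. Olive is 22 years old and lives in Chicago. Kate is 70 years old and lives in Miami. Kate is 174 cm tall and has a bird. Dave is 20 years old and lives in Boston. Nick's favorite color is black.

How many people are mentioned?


People: Carol, Olive, Kate, Nick, Dave. Count = 5

5


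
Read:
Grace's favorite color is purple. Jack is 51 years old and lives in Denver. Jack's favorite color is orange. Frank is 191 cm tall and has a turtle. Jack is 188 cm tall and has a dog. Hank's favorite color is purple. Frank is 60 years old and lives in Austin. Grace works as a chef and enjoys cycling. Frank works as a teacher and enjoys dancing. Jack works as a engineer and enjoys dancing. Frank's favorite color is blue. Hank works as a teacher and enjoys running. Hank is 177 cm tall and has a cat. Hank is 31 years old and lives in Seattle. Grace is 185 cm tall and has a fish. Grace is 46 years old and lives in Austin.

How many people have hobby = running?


Count: 1

1


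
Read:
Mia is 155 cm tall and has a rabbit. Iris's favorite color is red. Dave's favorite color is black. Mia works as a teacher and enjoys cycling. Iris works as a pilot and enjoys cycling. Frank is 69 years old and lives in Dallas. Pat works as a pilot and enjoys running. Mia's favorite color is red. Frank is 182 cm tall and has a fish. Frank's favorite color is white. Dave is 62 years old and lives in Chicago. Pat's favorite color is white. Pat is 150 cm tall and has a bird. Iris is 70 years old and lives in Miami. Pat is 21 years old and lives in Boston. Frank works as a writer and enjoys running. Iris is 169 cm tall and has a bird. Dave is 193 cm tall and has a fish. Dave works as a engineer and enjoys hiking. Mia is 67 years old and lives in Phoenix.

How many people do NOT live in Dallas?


Not in Dallas: 4

4


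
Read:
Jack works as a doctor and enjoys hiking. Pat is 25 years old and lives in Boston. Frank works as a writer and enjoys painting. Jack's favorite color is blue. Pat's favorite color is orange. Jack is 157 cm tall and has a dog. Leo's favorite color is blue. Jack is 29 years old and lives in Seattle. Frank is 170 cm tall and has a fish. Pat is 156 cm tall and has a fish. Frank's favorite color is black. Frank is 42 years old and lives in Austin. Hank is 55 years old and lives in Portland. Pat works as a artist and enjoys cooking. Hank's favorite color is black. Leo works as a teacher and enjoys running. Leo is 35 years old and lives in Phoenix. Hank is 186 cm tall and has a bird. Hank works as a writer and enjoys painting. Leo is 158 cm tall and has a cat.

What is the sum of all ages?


42+35+55+29+25 = 186

186


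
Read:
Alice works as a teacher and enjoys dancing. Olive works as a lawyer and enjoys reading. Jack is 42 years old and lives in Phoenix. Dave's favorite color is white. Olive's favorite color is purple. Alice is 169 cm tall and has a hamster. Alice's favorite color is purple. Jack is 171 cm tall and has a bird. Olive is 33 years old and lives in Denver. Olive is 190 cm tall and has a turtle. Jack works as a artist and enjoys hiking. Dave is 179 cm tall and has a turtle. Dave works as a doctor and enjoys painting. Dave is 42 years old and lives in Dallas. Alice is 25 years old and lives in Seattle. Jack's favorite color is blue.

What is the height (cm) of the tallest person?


Tallest: Olive at 190 cm

190


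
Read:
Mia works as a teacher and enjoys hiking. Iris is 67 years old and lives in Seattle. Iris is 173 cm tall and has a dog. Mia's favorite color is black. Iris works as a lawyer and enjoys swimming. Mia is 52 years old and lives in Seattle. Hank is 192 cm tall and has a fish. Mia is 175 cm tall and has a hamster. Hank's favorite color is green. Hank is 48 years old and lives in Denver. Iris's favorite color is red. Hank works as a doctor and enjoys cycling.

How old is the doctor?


The doctor is Hank, age 48

48


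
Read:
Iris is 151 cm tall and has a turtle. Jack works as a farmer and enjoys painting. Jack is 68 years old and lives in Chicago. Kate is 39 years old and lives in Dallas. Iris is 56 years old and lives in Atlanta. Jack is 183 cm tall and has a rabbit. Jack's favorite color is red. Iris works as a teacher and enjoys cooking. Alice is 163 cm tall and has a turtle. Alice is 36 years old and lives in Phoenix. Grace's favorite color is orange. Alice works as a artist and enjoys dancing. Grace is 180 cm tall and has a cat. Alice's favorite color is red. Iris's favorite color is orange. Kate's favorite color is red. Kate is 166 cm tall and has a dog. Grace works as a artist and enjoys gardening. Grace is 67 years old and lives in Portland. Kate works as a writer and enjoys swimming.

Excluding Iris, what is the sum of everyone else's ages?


Sum (excluding Iris): 210

210


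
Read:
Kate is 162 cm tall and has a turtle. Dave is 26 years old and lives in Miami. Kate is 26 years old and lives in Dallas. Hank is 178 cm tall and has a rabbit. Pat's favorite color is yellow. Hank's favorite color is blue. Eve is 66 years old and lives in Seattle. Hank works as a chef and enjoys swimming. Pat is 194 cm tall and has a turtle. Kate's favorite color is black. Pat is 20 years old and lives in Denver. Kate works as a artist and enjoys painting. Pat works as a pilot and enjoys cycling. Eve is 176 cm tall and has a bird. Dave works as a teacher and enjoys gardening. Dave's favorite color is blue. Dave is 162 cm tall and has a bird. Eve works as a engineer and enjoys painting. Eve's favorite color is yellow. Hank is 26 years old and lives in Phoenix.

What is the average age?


Sum=164, n=5, avg=32.8

32.8
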